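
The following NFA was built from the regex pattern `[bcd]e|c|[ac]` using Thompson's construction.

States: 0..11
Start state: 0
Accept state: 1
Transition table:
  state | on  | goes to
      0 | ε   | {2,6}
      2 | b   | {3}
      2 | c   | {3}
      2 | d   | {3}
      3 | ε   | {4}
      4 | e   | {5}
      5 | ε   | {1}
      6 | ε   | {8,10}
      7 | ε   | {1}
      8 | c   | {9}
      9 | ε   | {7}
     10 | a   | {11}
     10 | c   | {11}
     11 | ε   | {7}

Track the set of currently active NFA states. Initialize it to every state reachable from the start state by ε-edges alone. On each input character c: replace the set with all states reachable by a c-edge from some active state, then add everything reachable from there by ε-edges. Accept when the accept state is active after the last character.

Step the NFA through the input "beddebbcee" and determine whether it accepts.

Answer: REJECT

Derivation:
start: ε-closure({0}) = {0,2,6,8,10}
'b' @ 1: {3,4}
'e' @ 2: {1,5}  [accepting]
'd' @ 3: {}  — dead — no transitions
rest 'debbcee' ignored (set empty)
final: {}; accept 1 not in set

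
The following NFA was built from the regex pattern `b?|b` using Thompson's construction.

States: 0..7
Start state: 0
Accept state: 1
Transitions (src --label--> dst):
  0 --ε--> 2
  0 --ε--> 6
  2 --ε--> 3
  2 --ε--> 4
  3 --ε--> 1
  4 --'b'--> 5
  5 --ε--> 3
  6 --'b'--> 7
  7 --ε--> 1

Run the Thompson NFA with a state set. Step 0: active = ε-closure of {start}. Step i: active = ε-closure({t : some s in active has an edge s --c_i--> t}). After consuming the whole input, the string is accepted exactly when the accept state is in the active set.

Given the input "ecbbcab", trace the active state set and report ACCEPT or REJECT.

Answer: REJECT

Derivation:
start: ε-closure({0}) = {0,1,2,3,4,6}
'e' @ 1: {}  — no active states
rest 'cbbcab' ignored (set empty)
final: {}; accept 1 not in set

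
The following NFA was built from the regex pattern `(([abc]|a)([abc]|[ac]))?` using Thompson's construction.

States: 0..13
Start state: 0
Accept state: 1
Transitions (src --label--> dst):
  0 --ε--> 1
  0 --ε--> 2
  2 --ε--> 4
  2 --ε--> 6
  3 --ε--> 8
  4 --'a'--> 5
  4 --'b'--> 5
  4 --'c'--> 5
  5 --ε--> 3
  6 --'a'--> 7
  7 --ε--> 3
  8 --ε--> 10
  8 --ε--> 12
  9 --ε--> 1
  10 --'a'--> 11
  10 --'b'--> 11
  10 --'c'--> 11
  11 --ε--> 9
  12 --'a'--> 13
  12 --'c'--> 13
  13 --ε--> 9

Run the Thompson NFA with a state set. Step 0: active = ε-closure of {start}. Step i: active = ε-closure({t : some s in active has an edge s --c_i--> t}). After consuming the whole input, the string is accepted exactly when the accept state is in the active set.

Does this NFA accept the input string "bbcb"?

Answer: REJECT

Steps:
start: ε-closure({0}) = {0,1,2,4,6}
'b' @ 1: {3,5,8,10,12}
'b' @ 2: {1,9,11}  (accept∈set)
'c' @ 3: {}  — state set empty
rest 'b' ignored (set empty)
end set {} — state 1 not in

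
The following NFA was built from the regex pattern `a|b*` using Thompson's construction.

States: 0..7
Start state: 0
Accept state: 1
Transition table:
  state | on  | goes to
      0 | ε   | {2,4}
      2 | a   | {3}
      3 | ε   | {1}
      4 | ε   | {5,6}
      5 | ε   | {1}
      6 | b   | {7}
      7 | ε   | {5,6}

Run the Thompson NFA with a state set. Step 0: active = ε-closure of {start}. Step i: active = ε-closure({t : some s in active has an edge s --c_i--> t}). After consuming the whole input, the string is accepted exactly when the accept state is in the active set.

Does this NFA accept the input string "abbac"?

Answer: REJECT

Derivation:
initial (ε-close {0}): {0,1,2,4,5,6}
'a' @ 1: {1,3}  [accepting]
'b' @ 2: {}  — dead — no transitions
rest 'bac' ignored (set empty)
final: {}; accept 1 not in set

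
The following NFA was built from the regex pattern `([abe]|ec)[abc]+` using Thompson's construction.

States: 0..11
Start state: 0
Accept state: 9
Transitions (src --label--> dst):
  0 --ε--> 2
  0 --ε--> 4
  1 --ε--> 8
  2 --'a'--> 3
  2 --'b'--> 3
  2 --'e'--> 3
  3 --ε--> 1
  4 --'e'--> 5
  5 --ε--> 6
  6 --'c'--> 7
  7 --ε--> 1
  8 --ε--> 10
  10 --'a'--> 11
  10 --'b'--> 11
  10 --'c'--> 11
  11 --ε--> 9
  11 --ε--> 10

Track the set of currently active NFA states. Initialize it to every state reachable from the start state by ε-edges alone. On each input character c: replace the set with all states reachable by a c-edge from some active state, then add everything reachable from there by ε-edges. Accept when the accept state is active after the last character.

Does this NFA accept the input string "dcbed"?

S₀ = ε-closure({0}) = {0,2,4}
'd' @ 1: {}  — dead — no transitions
rest 'cbed' ignored (set empty)
after full input: {}  (accept=9 not in)

Answer: REJECT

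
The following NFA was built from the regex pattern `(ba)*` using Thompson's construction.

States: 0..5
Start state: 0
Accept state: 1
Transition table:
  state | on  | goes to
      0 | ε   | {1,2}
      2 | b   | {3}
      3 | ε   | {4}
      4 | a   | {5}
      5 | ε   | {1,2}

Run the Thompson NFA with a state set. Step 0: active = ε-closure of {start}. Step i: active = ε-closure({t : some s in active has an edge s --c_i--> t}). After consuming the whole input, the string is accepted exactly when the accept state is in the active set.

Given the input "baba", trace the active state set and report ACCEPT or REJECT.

Answer: ACCEPT

Steps:
S₀ = ε-closure({0}) = {0,1,2}
'b' @ 1: {3,4}
'a' @ 2: {1,2,5}  (accept∈set)
'b' @ 3: {3,4}
'a' @ 4: {1,2,5}  (accept∈set)
after full input: {1,2,5}  (accept=1 in)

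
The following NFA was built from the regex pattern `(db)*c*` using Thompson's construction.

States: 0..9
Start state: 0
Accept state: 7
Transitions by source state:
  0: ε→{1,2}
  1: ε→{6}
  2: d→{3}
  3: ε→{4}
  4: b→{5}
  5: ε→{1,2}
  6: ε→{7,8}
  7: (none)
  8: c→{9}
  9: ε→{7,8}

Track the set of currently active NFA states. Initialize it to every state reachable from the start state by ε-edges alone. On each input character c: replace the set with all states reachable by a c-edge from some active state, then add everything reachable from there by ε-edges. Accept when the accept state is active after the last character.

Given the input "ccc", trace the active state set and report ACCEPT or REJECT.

initial (ε-close {0}): {0,1,2,6,7,8}
'c' @ 1: {7,8,9}  ✓accept
'c' @ 2: {7,8,9}  ✓accept
'c' @ 3: {7,8,9}  ✓accept
end set {7,8,9} — state 7 in

Answer: ACCEPT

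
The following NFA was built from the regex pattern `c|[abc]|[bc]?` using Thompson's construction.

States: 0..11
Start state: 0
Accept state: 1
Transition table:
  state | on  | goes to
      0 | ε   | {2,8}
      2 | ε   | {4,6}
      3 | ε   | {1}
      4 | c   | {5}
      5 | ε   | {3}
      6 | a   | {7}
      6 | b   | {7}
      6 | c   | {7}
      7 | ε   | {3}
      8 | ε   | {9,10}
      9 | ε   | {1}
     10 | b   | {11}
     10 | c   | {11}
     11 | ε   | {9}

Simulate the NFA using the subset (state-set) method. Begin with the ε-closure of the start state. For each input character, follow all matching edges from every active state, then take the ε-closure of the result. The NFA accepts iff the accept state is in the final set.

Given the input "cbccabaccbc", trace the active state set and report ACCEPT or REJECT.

Answer: REJECT

Trace:
S₀ = ε-closure({0}) = {0,1,2,4,6,8,9,10}
'c' @ 1: {1,3,5,7,9,11}  ✓accept
'b' @ 2: {}  — no active states
rest 'ccabaccbc' ignored (set empty)
after full input: {}  (accept=1 not in)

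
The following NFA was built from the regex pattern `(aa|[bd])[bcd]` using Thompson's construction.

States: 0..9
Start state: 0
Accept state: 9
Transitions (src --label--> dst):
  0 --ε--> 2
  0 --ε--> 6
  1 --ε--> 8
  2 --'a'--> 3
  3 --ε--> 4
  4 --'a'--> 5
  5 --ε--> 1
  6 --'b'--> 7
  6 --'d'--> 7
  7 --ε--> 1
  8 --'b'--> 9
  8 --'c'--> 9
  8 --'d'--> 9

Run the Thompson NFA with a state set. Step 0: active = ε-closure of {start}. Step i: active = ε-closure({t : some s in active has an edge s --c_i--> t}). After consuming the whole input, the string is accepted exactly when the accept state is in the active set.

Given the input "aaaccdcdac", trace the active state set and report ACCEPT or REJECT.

S₀ = ε-closure({0}) = {0,2,6}
'a' @ 1: {3,4}
'a' @ 2: {1,5,8}
'a' @ 3: {}  — dead — no transitions
rest 'ccdcdac' ignored (set empty)
after full input: {}  (accept=9 not in)

Answer: REJECT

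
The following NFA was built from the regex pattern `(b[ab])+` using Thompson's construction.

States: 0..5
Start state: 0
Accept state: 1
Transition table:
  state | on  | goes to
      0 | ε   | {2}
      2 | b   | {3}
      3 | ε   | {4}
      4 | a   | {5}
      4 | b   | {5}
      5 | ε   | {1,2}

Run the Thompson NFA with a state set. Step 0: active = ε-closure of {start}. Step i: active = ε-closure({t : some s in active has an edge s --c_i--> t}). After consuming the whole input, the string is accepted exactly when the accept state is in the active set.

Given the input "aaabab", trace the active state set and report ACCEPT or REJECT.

Answer: REJECT

Steps:
initial (ε-close {0}): {0,2}
'a' @ 1: {}  — dead — no transitions
rest 'aabab' ignored (set empty)
end set {} — state 1 not in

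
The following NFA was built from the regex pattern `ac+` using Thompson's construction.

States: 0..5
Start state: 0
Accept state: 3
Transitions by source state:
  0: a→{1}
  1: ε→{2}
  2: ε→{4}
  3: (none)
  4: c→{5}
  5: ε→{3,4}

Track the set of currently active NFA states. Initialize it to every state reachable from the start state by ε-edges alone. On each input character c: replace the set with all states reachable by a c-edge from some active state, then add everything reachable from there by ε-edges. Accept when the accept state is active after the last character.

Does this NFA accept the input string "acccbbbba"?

Answer: REJECT

Trace:
start: ε-closure({0}) = {0}
'a' @ 1: {1,2,4}
'c' @ 2: {3,4,5}  [accepting]
'c' @ 3: {3,4,5}  [accepting]
'c' @ 4: {3,4,5}  [accepting]
'b' @ 5: {}  — no active states
rest 'bbba' ignored (set empty)
end set {} — state 3 not in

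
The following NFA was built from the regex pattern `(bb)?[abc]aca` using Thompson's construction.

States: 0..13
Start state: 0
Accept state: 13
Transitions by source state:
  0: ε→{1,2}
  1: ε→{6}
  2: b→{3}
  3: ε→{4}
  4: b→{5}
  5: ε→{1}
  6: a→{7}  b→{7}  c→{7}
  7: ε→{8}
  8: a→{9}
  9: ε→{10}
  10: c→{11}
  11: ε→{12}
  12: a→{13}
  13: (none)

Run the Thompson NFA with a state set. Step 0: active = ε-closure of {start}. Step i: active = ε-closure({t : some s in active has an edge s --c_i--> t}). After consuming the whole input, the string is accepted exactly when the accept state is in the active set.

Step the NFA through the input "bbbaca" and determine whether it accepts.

Answer: ACCEPT

Steps:
start: ε-closure({0}) = {0,1,2,6}
'b' @ 1: {3,4,7,8}
'b' @ 2: {1,5,6}
'b' @ 3: {7,8}
'a' @ 4: {9,10}
'c' @ 5: {11,12}
'a' @ 6: {13}  (accept∈set)
final: {13}; accept 13 in set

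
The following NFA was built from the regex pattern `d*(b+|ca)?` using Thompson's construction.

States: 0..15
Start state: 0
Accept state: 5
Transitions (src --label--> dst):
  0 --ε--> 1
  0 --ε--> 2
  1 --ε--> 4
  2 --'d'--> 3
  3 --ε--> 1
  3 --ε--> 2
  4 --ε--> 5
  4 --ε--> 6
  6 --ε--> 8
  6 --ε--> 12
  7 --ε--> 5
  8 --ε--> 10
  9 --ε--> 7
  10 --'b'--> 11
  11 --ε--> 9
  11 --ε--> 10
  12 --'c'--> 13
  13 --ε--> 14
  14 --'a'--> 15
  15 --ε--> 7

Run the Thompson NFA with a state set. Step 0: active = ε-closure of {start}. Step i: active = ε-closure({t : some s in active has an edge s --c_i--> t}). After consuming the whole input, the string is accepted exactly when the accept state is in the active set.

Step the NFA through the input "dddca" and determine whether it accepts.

Answer: ACCEPT

Trace:
initial (ε-close {0}): {0,1,2,4,5,6,8,10,12}
'd' @ 1: {1,2,3,4,5,6,8,10,12}  (accept∈set)
'd' @ 2: {1,2,3,4,5,6,8,10,12}  (accept∈set)
'd' @ 3: {1,2,3,4,5,6,8,10,12}  (accept∈set)
'c' @ 4: {13,14}
'a' @ 5: {5,7,15}  (accept∈set)
end set {5,7,15} — state 5 in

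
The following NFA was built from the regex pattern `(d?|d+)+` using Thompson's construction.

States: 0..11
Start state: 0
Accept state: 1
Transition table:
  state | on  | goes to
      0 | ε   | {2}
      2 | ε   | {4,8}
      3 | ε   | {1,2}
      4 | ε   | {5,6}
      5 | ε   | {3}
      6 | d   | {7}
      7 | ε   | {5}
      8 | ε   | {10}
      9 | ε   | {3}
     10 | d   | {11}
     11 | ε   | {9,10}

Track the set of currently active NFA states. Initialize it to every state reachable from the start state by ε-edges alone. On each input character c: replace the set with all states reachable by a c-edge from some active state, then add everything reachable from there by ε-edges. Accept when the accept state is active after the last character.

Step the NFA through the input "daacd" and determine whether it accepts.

S₀ = ε-closure({0}) = {0,1,2,3,4,5,6,8,10}
'd' @ 1: {1,2,3,4,5,6,7,8,9,10,11}  ✓accept
'a' @ 2: {}  — dead — no transitions
rest 'acd' ignored (set empty)
end set {} — state 1 not in

Answer: REJECT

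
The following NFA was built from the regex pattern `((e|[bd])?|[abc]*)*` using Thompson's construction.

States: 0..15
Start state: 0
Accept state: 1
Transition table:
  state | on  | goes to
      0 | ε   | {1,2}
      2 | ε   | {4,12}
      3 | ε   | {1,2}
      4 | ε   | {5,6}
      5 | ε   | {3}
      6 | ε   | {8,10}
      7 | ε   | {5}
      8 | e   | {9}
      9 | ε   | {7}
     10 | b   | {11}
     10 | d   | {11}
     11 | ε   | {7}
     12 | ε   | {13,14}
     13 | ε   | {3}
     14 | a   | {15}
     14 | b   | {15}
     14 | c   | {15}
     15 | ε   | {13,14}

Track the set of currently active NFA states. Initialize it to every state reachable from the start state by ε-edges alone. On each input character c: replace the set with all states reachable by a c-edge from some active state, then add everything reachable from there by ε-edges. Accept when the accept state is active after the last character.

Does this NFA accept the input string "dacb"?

Answer: ACCEPT

Derivation:
initial (ε-close {0}): {0,1,2,3,4,5,6,8,10,12,13,14}
'd' @ 1: {1,2,3,4,5,6,7,8,10,11,12,13,14}  ✓accept
'a' @ 2: {1,2,3,4,5,6,8,10,12,13,14,15}  ✓accept
'c' @ 3: {1,2,3,4,5,6,8,10,12,13,14,15}  ✓accept
'b' @ 4: {1,2,3,4,5,6,7,8,10,11,12,13,14,15}  ✓accept
end set {1,2,3,4,5,6,7,8,10,11,12,13,14,15} — state 1 in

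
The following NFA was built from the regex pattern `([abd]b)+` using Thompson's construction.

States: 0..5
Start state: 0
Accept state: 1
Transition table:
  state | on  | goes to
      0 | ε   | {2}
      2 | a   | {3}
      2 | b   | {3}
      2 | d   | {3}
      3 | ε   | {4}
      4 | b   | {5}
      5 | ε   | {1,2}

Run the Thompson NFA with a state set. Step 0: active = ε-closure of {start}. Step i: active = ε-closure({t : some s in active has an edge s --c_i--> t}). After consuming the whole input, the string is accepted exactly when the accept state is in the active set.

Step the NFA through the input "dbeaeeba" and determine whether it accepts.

initial (ε-close {0}): {0,2}
'd' @ 1: {3,4}
'b' @ 2: {1,2,5}  (accept∈set)
'e' @ 3: {}  — no active states
rest 'aeeba' ignored (set empty)
end set {} — state 1 not in

Answer: REJECT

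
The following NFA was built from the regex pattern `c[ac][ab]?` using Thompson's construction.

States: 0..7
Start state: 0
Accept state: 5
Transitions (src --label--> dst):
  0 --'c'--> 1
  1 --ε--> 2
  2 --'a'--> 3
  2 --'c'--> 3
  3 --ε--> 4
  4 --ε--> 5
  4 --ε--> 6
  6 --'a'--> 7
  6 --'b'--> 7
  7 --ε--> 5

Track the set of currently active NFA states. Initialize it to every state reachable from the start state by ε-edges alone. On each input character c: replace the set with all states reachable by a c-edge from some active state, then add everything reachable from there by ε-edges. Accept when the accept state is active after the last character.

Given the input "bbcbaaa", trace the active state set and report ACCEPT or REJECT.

Answer: REJECT

Derivation:
S₀ = ε-closure({0}) = {0}
'b' @ 1: {}  — dead — no transitions
rest 'bcbaaa' ignored (set empty)
after full input: {}  (accept=5 not in)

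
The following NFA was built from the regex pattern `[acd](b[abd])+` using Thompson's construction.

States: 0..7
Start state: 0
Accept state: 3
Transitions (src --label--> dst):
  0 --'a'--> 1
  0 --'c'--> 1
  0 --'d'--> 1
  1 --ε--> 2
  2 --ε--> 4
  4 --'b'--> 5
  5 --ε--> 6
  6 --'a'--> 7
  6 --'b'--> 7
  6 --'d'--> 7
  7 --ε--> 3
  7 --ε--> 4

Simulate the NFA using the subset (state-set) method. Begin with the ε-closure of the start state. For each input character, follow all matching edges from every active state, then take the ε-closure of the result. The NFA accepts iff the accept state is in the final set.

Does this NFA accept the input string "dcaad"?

start: ε-closure({0}) = {0}
'd' @ 1: {1,2,4}
'c' @ 2: {}  — dead — no transitions
rest 'aad' ignored (set empty)
end set {} — state 3 not in

Answer: REJECT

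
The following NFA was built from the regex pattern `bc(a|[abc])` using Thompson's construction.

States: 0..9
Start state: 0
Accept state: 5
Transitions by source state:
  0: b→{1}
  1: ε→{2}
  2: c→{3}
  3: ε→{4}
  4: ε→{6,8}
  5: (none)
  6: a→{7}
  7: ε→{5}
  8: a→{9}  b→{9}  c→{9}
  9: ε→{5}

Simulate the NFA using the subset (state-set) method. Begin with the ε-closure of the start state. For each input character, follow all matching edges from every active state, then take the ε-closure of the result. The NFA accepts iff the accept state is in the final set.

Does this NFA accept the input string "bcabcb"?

initial (ε-close {0}): {0}
'b' @ 1: {1,2}
'c' @ 2: {3,4,6,8}
'a' @ 3: {5,7,9}  ✓accept
'b' @ 4: {}  — dead — no transitions
rest 'cb' ignored (set empty)
final: {}; accept 5 not in set

Answer: REJECT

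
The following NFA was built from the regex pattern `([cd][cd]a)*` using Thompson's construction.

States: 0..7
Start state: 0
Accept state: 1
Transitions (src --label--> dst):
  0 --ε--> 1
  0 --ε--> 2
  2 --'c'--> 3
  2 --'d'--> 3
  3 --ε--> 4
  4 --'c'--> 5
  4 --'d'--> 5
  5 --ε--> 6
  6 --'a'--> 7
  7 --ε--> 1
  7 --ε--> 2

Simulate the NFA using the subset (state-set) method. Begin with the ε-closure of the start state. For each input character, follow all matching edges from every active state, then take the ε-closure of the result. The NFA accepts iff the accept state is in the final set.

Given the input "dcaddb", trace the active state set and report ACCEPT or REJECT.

Answer: REJECT

Derivation:
start: ε-closure({0}) = {0,1,2}
'd' @ 1: {3,4}
'c' @ 2: {5,6}
'a' @ 3: {1,2,7}  (accept∈set)
'd' @ 4: {3,4}
'd' @ 5: {5,6}
'b' @ 6: {}  — dead — no transitions
after full input: {}  (accept=1 not in)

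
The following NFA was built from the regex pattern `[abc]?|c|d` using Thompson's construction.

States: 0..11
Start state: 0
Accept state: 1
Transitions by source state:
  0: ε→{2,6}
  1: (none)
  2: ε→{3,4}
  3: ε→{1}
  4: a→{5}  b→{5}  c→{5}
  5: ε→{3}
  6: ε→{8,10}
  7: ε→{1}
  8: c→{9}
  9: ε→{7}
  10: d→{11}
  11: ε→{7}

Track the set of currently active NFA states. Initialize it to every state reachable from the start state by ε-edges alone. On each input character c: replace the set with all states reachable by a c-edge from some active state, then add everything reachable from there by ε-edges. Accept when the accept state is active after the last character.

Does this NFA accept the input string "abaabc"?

S₀ = ε-closure({0}) = {0,1,2,3,4,6,8,10}
'a' @ 1: {1,3,5}  [accepting]
'b' @ 2: {}  — state set empty
rest 'aabc' ignored (set empty)
end set {} — state 1 not in

Answer: REJECT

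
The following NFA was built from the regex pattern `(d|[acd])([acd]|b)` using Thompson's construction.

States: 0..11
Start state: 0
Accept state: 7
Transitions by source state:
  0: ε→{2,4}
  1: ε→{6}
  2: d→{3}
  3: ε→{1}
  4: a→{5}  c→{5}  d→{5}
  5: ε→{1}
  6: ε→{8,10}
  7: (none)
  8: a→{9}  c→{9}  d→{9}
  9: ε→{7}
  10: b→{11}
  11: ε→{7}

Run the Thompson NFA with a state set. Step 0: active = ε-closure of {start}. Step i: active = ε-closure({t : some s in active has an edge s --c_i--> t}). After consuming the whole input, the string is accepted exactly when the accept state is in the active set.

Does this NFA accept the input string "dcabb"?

Answer: REJECT

Trace:
S₀ = ε-closure({0}) = {0,2,4}
'd' @ 1: {1,3,5,6,8,10}
'c' @ 2: {7,9}  (accept∈set)
'a' @ 3: {}  — no active states
rest 'bb' ignored (set empty)
final: {}; accept 7 not in set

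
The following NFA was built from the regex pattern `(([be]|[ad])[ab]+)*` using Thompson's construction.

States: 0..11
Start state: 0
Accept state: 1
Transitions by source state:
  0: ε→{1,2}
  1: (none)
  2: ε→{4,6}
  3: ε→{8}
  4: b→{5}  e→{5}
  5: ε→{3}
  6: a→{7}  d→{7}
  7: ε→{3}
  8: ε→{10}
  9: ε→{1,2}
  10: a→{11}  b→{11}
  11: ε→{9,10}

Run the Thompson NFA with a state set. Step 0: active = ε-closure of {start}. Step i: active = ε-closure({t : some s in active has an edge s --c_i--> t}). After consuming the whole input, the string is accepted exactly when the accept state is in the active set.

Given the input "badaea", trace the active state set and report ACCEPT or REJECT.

S₀ = ε-closure({0}) = {0,1,2,4,6}
'b' @ 1: {3,5,8,10}
'a' @ 2: {1,2,4,6,9,10,11}  (accept∈set)
'd' @ 3: {3,7,8,10}
'a' @ 4: {1,2,4,6,9,10,11}  (accept∈set)
'e' @ 5: {3,5,8,10}
'a' @ 6: {1,2,4,6,9,10,11}  (accept∈set)
final: {1,2,4,6,9,10,11}; accept 1 in set

Answer: ACCEPT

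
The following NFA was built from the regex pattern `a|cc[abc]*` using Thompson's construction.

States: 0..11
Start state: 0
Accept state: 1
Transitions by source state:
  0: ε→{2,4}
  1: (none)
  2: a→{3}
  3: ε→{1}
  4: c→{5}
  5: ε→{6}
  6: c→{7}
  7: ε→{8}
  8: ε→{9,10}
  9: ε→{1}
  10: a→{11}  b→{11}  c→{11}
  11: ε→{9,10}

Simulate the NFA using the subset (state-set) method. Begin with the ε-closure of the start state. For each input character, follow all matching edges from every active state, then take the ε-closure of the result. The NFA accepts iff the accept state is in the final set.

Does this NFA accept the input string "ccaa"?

Answer: ACCEPT

Trace:
start: ε-closure({0}) = {0,2,4}
'c' @ 1: {5,6}
'c' @ 2: {1,7,8,9,10}  ✓accept
'a' @ 3: {1,9,10,11}  ✓accept
'a' @ 4: {1,9,10,11}  ✓accept
final: {1,9,10,11}; accept 1 in set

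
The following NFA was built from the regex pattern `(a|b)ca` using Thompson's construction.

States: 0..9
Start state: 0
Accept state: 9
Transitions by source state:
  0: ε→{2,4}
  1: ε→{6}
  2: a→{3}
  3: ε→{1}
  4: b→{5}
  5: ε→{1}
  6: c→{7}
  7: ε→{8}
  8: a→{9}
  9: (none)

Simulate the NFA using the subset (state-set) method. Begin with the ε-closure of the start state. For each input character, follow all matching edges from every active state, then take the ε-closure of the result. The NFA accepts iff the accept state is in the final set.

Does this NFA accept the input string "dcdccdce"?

Answer: REJECT

Trace:
initial (ε-close {0}): {0,2,4}
'd' @ 1: {}  — state set empty
rest 'cdccdce' ignored (set empty)
after full input: {}  (accept=9 not in)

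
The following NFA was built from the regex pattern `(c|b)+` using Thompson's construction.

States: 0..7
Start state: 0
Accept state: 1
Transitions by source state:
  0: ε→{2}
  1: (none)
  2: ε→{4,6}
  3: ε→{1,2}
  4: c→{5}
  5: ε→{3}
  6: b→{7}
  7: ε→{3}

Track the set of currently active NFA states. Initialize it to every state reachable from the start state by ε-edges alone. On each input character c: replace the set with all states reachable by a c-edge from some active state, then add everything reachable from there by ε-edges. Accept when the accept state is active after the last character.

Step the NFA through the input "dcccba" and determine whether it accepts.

start: ε-closure({0}) = {0,2,4,6}
'd' @ 1: {}  — state set empty
rest 'cccba' ignored (set empty)
after full input: {}  (accept=1 not in)

Answer: REJECT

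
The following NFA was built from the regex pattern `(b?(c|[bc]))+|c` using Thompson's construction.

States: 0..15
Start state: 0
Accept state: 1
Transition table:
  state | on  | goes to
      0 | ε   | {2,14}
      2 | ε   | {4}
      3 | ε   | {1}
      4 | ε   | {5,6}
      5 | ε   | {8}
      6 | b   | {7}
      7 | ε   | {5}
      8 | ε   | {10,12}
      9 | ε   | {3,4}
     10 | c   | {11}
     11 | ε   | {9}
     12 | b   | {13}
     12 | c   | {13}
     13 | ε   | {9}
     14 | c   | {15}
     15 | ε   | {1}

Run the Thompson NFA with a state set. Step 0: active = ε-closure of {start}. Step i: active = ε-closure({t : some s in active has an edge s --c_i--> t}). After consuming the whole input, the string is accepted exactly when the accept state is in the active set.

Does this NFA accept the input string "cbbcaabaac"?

S₀ = ε-closure({0}) = {0,2,4,5,6,8,10,12,14}
'c' @ 1: {1,3,4,5,6,8,9,10,11,12,13,15}  (accept∈set)
'b' @ 2: {1,3,4,5,6,7,8,9,10,12,13}  (accept∈set)
'b' @ 3: {1,3,4,5,6,7,8,9,10,12,13}  (accept∈set)
'c' @ 4: {1,3,4,5,6,8,9,10,11,12,13}  (accept∈set)
'a' @ 5: {}  — no active states
rest 'abaac' ignored (set empty)
after full input: {}  (accept=1 not in)

Answer: REJECT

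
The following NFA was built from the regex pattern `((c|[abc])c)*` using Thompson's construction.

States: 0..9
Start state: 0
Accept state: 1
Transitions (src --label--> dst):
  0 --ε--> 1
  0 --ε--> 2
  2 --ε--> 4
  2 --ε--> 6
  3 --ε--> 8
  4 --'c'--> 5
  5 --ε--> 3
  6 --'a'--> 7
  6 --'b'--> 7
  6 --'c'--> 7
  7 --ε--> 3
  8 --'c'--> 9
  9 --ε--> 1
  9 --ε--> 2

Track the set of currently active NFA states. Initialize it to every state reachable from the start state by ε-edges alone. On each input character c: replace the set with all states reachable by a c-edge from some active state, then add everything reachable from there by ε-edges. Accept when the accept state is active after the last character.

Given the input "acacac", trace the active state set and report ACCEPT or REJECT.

Answer: ACCEPT

Steps:
initial (ε-close {0}): {0,1,2,4,6}
'a' @ 1: {3,7,8}
'c' @ 2: {1,2,4,6,9}  ✓accept
'a' @ 3: {3,7,8}
'c' @ 4: {1,2,4,6,9}  ✓accept
'a' @ 5: {3,7,8}
'c' @ 6: {1,2,4,6,9}  ✓accept
after full input: {1,2,4,6,9}  (accept=1 in)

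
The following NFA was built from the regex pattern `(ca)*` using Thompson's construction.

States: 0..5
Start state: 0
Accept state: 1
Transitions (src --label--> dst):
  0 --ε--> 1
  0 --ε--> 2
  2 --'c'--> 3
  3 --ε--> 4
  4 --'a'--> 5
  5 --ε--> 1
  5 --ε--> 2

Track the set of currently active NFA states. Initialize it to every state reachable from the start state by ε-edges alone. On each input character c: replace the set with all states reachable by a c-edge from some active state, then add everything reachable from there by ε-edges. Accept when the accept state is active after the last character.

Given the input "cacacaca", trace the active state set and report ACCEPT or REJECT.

start: ε-closure({0}) = {0,1,2}
'c' @ 1: {3,4}
'a' @ 2: {1,2,5}  [accepting]
'c' @ 3: {3,4}
'a' @ 4: {1,2,5}  [accepting]
'c' @ 5: {3,4}
'a' @ 6: {1,2,5}  [accepting]
'c' @ 7: {3,4}
'a' @ 8: {1,2,5}  [accepting]
after full input: {1,2,5}  (accept=1 in)

Answer: ACCEPT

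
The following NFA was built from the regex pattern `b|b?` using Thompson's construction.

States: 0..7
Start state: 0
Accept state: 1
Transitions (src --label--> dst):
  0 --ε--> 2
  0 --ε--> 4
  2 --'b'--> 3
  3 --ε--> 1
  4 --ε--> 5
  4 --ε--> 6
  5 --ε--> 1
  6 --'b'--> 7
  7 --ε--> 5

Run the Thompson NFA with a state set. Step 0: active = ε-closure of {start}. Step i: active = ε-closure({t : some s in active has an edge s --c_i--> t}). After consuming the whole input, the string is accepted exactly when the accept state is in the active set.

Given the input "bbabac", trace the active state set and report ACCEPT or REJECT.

Answer: REJECT

Derivation:
S₀ = ε-closure({0}) = {0,1,2,4,5,6}
'b' @ 1: {1,3,5,7}  [accepting]
'b' @ 2: {}  — no active states
rest 'abac' ignored (set empty)
after full input: {}  (accept=1 not in)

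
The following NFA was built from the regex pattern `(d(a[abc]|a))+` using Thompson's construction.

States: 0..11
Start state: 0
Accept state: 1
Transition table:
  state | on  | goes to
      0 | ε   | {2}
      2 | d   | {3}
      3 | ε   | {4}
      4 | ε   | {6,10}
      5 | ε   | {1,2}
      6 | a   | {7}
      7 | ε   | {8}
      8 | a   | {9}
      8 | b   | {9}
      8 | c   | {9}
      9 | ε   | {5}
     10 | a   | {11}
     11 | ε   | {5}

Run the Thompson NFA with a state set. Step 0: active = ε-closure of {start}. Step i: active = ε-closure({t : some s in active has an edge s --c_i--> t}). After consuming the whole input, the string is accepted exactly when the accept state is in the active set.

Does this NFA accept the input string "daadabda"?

Answer: ACCEPT

Derivation:
start: ε-closure({0}) = {0,2}
'd' @ 1: {3,4,6,10}
'a' @ 2: {1,2,5,7,8,11}  (accept∈set)
'a' @ 3: {1,2,5,9}  (accept∈set)
'd' @ 4: {3,4,6,10}
'a' @ 5: {1,2,5,7,8,11}  (accept∈set)
'b' @ 6: {1,2,5,9}  (accept∈set)
'd' @ 7: {3,4,6,10}
'a' @ 8: {1,2,5,7,8,11}  (accept∈set)
after full input: {1,2,5,7,8,11}  (accept=1 in)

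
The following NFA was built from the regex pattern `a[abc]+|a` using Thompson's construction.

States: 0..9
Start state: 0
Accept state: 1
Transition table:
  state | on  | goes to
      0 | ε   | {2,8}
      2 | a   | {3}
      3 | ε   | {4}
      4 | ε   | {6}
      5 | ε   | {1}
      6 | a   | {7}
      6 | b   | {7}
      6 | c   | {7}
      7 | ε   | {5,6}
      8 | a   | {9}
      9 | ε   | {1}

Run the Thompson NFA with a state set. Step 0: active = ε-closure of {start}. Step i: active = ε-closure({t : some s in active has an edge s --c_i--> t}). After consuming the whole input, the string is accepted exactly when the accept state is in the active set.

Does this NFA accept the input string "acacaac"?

initial (ε-close {0}): {0,2,8}
'a' @ 1: {1,3,4,6,9}  [accepting]
'c' @ 2: {1,5,6,7}  [accepting]
'a' @ 3: {1,5,6,7}  [accepting]
'c' @ 4: {1,5,6,7}  [accepting]
'a' @ 5: {1,5,6,7}  [accepting]
'a' @ 6: {1,5,6,7}  [accepting]
'c' @ 7: {1,5,6,7}  [accepting]
final: {1,5,6,7}; accept 1 in set

Answer: ACCEPT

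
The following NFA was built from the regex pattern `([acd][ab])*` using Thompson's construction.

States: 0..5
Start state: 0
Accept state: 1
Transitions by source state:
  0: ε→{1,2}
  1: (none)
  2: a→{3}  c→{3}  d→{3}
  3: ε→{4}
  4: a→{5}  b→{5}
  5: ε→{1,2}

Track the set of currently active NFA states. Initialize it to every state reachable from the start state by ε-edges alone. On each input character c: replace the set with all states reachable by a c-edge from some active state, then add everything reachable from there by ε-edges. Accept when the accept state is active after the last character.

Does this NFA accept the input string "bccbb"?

Answer: REJECT

Steps:
S₀ = ε-closure({0}) = {0,1,2}
'b' @ 1: {}  — dead — no transitions
rest 'ccbb' ignored (set empty)
end set {} — state 1 not in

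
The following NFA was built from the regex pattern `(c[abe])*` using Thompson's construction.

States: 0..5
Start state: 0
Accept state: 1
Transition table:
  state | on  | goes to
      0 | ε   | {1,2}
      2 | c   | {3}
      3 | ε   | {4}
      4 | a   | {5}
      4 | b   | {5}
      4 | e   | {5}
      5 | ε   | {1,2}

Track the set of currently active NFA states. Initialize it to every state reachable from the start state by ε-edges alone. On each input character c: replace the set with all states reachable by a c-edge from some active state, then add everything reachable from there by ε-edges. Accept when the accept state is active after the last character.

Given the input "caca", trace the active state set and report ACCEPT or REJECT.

start: ε-closure({0}) = {0,1,2}
'c' @ 1: {3,4}
'a' @ 2: {1,2,5}  [accepting]
'c' @ 3: {3,4}
'a' @ 4: {1,2,5}  [accepting]
final: {1,2,5}; accept 1 in set

Answer: ACCEPT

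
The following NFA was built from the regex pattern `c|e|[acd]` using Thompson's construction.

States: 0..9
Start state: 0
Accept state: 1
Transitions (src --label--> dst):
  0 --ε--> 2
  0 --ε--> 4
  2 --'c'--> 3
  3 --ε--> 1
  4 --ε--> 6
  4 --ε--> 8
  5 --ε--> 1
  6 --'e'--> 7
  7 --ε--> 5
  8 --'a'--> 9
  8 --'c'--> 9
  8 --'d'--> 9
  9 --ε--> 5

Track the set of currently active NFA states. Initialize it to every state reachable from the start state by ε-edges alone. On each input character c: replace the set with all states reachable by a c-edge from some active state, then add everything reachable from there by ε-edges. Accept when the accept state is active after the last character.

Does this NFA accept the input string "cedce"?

Answer: REJECT

Derivation:
start: ε-closure({0}) = {0,2,4,6,8}
'c' @ 1: {1,3,5,9}  [accepting]
'e' @ 2: {}  — no active states
rest 'dce' ignored (set empty)
end set {} — state 1 not in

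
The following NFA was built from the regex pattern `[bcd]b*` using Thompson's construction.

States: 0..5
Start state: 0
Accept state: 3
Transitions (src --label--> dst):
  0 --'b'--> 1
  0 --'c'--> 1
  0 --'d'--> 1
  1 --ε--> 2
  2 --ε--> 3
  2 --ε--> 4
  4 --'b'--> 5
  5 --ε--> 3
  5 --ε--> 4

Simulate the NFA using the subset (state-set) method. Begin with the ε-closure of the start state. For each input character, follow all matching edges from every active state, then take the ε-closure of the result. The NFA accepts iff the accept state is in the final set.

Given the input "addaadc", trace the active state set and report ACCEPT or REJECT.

start: ε-closure({0}) = {0}
'a' @ 1: {}  — dead — no transitions
rest 'ddaadc' ignored (set empty)
final: {}; accept 3 not in set

Answer: REJECT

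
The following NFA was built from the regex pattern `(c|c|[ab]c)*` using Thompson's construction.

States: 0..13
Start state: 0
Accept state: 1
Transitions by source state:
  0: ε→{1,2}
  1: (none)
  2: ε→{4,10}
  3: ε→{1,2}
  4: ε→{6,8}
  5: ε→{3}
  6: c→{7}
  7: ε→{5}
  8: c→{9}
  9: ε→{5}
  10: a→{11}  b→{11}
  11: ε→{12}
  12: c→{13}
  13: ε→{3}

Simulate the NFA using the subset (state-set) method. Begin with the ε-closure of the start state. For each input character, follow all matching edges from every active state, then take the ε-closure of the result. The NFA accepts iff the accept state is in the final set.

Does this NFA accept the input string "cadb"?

Answer: REJECT

Trace:
S₀ = ε-closure({0}) = {0,1,2,4,6,8,10}
'c' @ 1: {1,2,3,4,5,6,7,8,9,10}  ✓accept
'a' @ 2: {11,12}
'd' @ 3: {}  — dead — no transitions
rest 'b' ignored (set empty)
end set {} — state 1 not in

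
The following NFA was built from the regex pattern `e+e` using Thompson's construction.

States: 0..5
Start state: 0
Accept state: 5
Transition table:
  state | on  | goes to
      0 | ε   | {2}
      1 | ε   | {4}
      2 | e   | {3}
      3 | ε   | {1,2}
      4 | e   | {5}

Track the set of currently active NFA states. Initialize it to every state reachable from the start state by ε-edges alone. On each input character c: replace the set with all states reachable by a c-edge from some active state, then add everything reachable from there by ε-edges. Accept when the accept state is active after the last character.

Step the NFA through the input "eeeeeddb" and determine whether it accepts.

Answer: REJECT

Trace:
S₀ = ε-closure({0}) = {0,2}
'e' @ 1: {1,2,3,4}
'e' @ 2: {1,2,3,4,5}  [accepting]
'e' @ 3: {1,2,3,4,5}  [accepting]
'e' @ 4: {1,2,3,4,5}  [accepting]
'e' @ 5: {1,2,3,4,5}  [accepting]
'd' @ 6: {}  — state set empty
rest 'db' ignored (set empty)
end set {} — state 5 not in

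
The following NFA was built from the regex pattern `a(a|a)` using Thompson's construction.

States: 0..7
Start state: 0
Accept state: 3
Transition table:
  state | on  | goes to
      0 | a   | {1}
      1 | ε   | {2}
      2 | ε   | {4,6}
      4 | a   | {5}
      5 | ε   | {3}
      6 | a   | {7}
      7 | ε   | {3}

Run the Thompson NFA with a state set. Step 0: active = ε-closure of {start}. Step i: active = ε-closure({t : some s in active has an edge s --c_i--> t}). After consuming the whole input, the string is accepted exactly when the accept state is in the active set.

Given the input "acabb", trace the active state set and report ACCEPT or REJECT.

Answer: REJECT

Steps:
S₀ = ε-closure({0}) = {0}
'a' @ 1: {1,2,4,6}
'c' @ 2: {}  — state set empty
rest 'abb' ignored (set empty)
final: {}; accept 3 not in set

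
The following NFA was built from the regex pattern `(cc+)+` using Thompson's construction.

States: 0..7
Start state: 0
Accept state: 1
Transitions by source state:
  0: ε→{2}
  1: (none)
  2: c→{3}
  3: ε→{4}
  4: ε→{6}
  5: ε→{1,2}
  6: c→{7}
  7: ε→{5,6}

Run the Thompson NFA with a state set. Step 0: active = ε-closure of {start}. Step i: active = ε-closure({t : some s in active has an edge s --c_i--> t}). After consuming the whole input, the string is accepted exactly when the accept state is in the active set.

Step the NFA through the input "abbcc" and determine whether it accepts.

start: ε-closure({0}) = {0,2}
'a' @ 1: {}  — dead — no transitions
rest 'bbcc' ignored (set empty)
after full input: {}  (accept=1 not in)

Answer: REJECT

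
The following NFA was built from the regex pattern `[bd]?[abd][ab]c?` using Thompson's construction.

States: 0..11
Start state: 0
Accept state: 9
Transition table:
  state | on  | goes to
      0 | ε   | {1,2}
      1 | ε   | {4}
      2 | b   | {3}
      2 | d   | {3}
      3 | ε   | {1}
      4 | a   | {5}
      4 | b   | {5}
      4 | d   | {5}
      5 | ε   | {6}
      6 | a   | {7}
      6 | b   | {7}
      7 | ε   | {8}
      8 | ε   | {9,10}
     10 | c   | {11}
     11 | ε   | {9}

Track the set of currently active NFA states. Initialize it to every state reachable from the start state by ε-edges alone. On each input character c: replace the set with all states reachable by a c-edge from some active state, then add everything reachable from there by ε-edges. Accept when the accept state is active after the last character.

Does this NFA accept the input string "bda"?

Answer: ACCEPT

Steps:
initial (ε-close {0}): {0,1,2,4}
'b' @ 1: {1,3,4,5,6}
'd' @ 2: {5,6}
'a' @ 3: {7,8,9,10}  ✓accept
end set {7,8,9,10} — state 9 in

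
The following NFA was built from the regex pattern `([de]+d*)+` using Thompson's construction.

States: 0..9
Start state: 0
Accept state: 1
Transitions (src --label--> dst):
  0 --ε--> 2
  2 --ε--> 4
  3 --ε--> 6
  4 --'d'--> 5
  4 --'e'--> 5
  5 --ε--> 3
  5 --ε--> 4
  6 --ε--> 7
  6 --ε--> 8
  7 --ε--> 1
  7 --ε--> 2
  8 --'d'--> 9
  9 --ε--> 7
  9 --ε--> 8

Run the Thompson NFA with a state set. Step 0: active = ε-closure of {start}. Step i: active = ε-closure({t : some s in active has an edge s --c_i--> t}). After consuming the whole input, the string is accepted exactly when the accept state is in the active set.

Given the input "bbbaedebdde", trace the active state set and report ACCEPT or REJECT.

Answer: REJECT

Derivation:
start: ε-closure({0}) = {0,2,4}
'b' @ 1: {}  — state set empty
rest 'bbaedebdde' ignored (set empty)
final: {}; accept 1 not in set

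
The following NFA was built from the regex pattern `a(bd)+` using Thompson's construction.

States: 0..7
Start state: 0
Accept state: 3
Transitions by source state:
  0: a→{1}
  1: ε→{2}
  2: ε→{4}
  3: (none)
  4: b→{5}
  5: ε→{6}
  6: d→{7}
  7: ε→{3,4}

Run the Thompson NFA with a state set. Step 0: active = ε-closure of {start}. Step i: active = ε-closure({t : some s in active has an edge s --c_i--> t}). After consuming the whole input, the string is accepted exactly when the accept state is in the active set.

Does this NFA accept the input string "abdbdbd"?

Answer: ACCEPT

Trace:
initial (ε-close {0}): {0}
'a' @ 1: {1,2,4}
'b' @ 2: {5,6}
'd' @ 3: {3,4,7}  [accepting]
'b' @ 4: {5,6}
'd' @ 5: {3,4,7}  [accepting]
'b' @ 6: {5,6}
'd' @ 7: {3,4,7}  [accepting]
after full input: {3,4,7}  (accept=3 in)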